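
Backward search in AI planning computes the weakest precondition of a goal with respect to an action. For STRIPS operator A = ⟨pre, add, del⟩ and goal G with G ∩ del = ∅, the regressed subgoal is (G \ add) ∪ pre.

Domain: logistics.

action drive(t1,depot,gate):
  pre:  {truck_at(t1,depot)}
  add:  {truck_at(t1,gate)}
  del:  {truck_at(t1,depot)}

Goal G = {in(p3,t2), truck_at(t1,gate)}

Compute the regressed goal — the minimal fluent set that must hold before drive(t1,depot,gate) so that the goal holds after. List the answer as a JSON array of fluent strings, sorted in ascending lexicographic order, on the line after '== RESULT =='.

Compute (G \ add) ∪ pre:
  G ∩ del = {}  (empty — regression defined)
  G \ add = {in(p3,t2), truck_at(t1,gate)} \ {truck_at(t1,gate)} = {in(p3,t2)}
  ∪ pre   = {in(p3,t2)} ∪ {truck_at(t1,depot)}
          = {in(p3,t2), truck_at(t1,depot)}

== RESULT ==
["in(p3,t2)", "truck_at(t1,depot)"]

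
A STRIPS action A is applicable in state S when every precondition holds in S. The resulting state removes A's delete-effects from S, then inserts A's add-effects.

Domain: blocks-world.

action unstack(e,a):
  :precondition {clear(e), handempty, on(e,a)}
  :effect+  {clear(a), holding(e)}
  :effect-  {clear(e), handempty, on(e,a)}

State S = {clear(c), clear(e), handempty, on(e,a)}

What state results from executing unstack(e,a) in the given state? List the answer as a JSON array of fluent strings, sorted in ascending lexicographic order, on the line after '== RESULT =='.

Progress:
  pre ⊆ S: {clear(e), handempty, on(e,a)} ⊆ S  — applicable
  S \ del = {clear(c)}
  ∪ add   = {clear(a), clear(c), holding(e)}

== RESULT ==
["clear(a)", "clear(c)", "holding(e)"]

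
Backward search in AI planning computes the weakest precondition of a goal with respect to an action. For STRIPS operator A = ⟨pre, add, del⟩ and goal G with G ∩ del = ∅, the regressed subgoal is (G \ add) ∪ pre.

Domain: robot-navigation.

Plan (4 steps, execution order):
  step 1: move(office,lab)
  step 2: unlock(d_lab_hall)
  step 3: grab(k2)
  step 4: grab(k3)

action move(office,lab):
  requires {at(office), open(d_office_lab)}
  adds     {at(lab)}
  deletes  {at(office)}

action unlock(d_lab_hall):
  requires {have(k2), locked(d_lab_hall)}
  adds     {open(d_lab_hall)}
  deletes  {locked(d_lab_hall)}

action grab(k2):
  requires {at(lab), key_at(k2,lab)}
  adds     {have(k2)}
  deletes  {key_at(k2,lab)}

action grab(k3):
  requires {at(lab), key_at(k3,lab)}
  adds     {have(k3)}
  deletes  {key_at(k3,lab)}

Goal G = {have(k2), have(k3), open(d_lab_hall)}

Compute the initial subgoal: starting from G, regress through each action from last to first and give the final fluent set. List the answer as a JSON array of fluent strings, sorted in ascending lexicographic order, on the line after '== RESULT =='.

Regress step by step:
  through step 4 (grab(k3)): drop {have(k3)}, keep {have(k2), open(d_lab_hall)}, require {at(lab), key_at(k3,lab)}
    → {at(lab), have(k2), key_at(k3,lab), open(d_lab_hall)}
  through step 3 (grab(k2)): drop {have(k2)}, keep {at(lab), key_at(k3,lab), open(d_lab_hall)}, require {at(lab), key_at(k2,lab)}
    → {at(lab), key_at(k2,lab), key_at(k3,lab), open(d_lab_hall)}
  through step 2 (unlock(d_lab_hall)): drop {open(d_lab_hall)}, keep {at(lab), key_at(k2,lab), key_at(k3,lab)}, require {have(k2), locked(d_lab_hall)}
    → {at(lab), have(k2), key_at(k2,lab), key_at(k3,lab), locked(d_lab_hall)}
  through step 1 (move(office,lab)): drop {at(lab)}, keep {have(k2), key_at(k2,lab), key_at(k3,lab), locked(d_lab_hall)}, require {at(office), open(d_office_lab)}
    → {at(office), have(k2), key_at(k2,lab), key_at(k3,lab), locked(d_lab_hall), open(d_office_lab)}

== RESULT ==
["at(office)", "have(k2)", "key_at(k2,lab)", "key_at(k3,lab)", "locked(d_lab_hall)", "open(d_office_lab)"]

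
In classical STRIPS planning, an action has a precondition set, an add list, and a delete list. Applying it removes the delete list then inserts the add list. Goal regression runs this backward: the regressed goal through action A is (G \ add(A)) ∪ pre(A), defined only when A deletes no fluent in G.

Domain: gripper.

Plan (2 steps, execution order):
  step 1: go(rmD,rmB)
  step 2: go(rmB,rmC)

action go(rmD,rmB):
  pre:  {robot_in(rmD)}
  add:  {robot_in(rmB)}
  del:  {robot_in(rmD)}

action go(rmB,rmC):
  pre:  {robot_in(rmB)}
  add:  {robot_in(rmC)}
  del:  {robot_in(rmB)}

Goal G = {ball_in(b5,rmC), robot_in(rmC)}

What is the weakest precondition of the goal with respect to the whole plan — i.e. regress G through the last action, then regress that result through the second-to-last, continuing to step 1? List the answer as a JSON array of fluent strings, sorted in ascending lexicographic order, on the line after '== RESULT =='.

Work backward from the goal:
  through step 2 (go(rmB,rmC)): drop {robot_in(rmC)}, keep {ball_in(b5,rmC)}, require {robot_in(rmB)}
    → {ball_in(b5,rmC), robot_in(rmB)}
  through step 1 (go(rmD,rmB)): drop {robot_in(rmB)}, keep {ball_in(b5,rmC)}, require {robot_in(rmD)}
    → {ball_in(b5,rmC), robot_in(rmD)}

== RESULT ==
["ball_in(b5,rmC)", "robot_in(rmD)"]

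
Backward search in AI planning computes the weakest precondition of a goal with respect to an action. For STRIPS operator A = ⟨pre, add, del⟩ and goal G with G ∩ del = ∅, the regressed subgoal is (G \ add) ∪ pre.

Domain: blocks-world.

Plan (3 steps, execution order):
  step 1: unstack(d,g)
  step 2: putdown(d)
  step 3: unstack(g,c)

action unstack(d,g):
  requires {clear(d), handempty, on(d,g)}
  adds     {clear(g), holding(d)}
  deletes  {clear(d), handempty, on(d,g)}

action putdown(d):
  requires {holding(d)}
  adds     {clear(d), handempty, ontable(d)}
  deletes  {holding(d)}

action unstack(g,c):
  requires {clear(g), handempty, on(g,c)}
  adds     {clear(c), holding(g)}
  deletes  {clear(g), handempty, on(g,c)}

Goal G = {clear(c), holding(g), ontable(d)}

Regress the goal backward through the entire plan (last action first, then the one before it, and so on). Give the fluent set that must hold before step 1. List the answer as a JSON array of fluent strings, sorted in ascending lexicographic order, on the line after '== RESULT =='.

Regress step by step:
  through step 3 (unstack(g,c)): drop {clear(c), holding(g)}, keep {ontable(d)}, require {clear(g), handempty, on(g,c)}
    → {clear(g), handempty, on(g,c), ontable(d)}
  through step 2 (putdown(d)): drop {handempty, ontable(d)}, keep {clear(g), on(g,c)}, require {holding(d)}
    → {clear(g), holding(d), on(g,c)}
  through step 1 (unstack(d,g)): drop {clear(g), holding(d)}, keep {on(g,c)}, require {clear(d), handempty, on(d,g)}
    → {clear(d), handempty, on(d,g), on(g,c)}

== RESULT ==
["clear(d)", "handempty", "on(d,g)", "on(g,c)"]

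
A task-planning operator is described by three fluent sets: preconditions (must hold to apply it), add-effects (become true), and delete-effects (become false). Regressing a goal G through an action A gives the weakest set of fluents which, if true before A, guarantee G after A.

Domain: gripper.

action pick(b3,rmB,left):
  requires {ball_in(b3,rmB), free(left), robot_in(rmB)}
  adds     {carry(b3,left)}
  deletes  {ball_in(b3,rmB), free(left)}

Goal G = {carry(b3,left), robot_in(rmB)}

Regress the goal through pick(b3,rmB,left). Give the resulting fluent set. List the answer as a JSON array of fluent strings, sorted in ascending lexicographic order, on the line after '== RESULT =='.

Regress:
  G ∩ del = {}  (empty — regression defined)
  G \ add = {carry(b3,left), robot_in(rmB)} \ {carry(b3,left)} = {robot_in(rmB)}
  ∪ pre   = {robot_in(rmB)} ∪ {ball_in(b3,rmB), free(left), robot_in(rmB)}
          = {ball_in(b3,rmB), free(left), robot_in(rmB)}

== RESULT ==
["ball_in(b3,rmB)", "free(left)", "robot_in(rmB)"]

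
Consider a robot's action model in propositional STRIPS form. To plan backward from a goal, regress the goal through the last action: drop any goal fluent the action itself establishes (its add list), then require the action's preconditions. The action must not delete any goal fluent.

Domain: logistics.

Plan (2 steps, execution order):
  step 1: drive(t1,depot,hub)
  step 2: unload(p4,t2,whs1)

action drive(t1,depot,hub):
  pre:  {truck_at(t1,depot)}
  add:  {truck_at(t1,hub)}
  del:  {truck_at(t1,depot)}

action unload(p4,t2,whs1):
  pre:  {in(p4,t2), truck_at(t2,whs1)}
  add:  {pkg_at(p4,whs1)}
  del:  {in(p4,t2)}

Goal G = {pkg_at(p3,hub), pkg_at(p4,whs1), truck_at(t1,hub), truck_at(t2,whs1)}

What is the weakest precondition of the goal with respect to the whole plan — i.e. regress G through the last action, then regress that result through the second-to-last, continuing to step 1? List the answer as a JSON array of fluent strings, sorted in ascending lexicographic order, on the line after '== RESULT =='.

Work backward from the goal:
  through step 2 (unload(p4,t2,whs1)): drop {pkg_at(p4,whs1)}, keep {pkg_at(p3,hub), truck_at(t1,hub), truck_at(t2,whs1)}, require {in(p4,t2), truck_at(t2,whs1)}
    → {in(p4,t2), pkg_at(p3,hub), truck_at(t1,hub), truck_at(t2,whs1)}
  through step 1 (drive(t1,depot,hub)): drop {truck_at(t1,hub)}, keep {in(p4,t2), pkg_at(p3,hub), truck_at(t2,whs1)}, require {truck_at(t1,depot)}
    → {in(p4,t2), pkg_at(p3,hub), truck_at(t1,depot), truck_at(t2,whs1)}

== RESULT ==
["in(p4,t2)", "pkg_at(p3,hub)", "truck_at(t1,depot)", "truck_at(t2,whs1)"]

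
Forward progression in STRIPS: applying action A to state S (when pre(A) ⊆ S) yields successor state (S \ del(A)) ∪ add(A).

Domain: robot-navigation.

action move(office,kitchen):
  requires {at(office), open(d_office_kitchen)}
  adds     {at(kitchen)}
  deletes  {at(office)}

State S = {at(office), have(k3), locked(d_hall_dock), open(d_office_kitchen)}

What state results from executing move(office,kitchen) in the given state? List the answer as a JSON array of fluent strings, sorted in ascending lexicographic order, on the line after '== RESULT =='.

Progress:
  pre ⊆ S: {at(office), open(d_office_kitchen)} ⊆ S  — applicable
  S \ del = {have(k3), locked(d_hall_dock), open(d_office_kitchen)}
  ∪ add   = {at(kitchen), have(k3), locked(d_hall_dock), open(d_office_kitchen)}

== RESULT ==
["at(kitchen)", "have(k3)", "locked(d_hall_dock)", "open(d_office_kitchen)"]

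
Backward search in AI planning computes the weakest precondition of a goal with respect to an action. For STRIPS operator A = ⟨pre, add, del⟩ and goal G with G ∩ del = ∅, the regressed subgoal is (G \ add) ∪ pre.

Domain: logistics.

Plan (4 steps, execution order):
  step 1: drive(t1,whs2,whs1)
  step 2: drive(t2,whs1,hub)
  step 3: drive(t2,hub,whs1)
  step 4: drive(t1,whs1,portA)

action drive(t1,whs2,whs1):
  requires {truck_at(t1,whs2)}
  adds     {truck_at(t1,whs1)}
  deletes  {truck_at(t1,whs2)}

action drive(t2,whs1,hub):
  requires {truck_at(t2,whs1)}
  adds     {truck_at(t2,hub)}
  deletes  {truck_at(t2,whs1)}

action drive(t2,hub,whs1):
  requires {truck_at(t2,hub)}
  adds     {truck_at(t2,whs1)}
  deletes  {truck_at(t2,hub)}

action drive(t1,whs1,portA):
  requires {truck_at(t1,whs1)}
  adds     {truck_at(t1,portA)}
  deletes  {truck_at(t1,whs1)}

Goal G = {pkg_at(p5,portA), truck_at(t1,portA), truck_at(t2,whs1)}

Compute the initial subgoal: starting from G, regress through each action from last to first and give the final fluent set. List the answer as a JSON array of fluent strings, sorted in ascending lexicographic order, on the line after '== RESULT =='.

Work backward from the goal:
  through step 4 (drive(t1,whs1,portA)): drop {truck_at(t1,portA)}, keep {pkg_at(p5,portA), truck_at(t2,whs1)}, require {truck_at(t1,whs1)}
    → {pkg_at(p5,portA), truck_at(t1,whs1), truck_at(t2,whs1)}
  through step 3 (drive(t2,hub,whs1)): drop {truck_at(t2,whs1)}, keep {pkg_at(p5,portA), truck_at(t1,whs1)}, require {truck_at(t2,hub)}
    → {pkg_at(p5,portA), truck_at(t1,whs1), truck_at(t2,hub)}
  through step 2 (drive(t2,whs1,hub)): drop {truck_at(t2,hub)}, keep {pkg_at(p5,portA), truck_at(t1,whs1)}, require {truck_at(t2,whs1)}
    → {pkg_at(p5,portA), truck_at(t1,whs1), truck_at(t2,whs1)}
  through step 1 (drive(t1,whs2,whs1)): drop {truck_at(t1,whs1)}, keep {pkg_at(p5,portA), truck_at(t2,whs1)}, require {truck_at(t1,whs2)}
    → {pkg_at(p5,portA), truck_at(t1,whs2), truck_at(t2,whs1)}

== RESULT ==
["pkg_at(p5,portA)", "truck_at(t1,whs2)", "truck_at(t2,whs1)"]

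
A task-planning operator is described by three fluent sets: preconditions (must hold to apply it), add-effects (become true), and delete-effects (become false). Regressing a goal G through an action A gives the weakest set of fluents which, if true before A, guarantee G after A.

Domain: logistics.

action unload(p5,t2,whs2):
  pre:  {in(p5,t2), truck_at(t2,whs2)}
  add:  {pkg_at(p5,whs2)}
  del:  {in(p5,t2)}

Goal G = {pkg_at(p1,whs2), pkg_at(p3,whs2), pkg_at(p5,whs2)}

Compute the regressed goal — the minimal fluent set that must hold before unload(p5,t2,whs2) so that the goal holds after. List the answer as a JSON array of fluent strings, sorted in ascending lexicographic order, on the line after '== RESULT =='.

Regress:
  G ∩ del = {}  (empty — regression defined)
  G \ add = {pkg_at(p1,whs2), pkg_at(p3,whs2), pkg_at(p5,whs2)} \ {pkg_at(p5,whs2)} = {pkg_at(p1,whs2), pkg_at(p3,whs2)}
  ∪ pre   = {pkg_at(p1,whs2), pkg_at(p3,whs2)} ∪ {in(p5,t2), truck_at(t2,whs2)}
          = {in(p5,t2), pkg_at(p1,whs2), pkg_at(p3,whs2), truck_at(t2,whs2)}

== RESULT ==
["in(p5,t2)", "pkg_at(p1,whs2)", "pkg_at(p3,whs2)", "truck_at(t2,whs2)"]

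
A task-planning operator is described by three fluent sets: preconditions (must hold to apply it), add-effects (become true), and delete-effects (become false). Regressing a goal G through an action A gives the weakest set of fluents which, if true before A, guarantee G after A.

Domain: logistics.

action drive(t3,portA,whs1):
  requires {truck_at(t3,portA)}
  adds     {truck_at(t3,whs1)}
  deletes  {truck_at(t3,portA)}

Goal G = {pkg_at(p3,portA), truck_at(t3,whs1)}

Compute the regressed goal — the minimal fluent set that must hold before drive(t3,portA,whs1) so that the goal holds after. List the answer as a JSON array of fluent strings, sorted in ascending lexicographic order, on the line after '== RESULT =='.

Compute (G \ add) ∪ pre:
  G ∩ del = {}  (empty — regression defined)
  G \ add = {pkg_at(p3,portA), truck_at(t3,whs1)} \ {truck_at(t3,whs1)} = {pkg_at(p3,portA)}
  ∪ pre   = {pkg_at(p3,portA)} ∪ {truck_at(t3,portA)}
          = {pkg_at(p3,portA), truck_at(t3,portA)}

== RESULT ==
["pkg_at(p3,portA)", "truck_at(t3,portA)"]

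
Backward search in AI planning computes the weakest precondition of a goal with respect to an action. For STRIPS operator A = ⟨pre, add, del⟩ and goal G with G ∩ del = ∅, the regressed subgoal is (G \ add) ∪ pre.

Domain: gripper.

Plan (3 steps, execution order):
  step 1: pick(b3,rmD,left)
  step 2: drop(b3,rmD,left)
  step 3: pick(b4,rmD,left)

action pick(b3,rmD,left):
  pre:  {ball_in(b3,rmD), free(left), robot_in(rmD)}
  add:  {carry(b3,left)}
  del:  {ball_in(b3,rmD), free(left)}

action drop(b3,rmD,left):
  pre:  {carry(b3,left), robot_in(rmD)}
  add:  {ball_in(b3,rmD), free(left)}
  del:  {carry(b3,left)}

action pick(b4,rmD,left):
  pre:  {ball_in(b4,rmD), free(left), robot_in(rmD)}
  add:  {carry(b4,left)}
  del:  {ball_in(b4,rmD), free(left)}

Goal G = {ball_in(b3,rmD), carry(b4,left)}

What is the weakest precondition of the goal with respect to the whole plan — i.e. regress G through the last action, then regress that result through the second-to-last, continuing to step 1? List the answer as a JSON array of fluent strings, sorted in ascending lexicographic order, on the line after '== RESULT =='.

Work backward from the goal:
  through step 3 (pick(b4,rmD,left)): drop {carry(b4,left)}, keep {ball_in(b3,rmD)}, require {ball_in(b4,rmD), free(left), robot_in(rmD)}
    → {ball_in(b3,rmD), ball_in(b4,rmD), free(left), robot_in(rmD)}
  through step 2 (drop(b3,rmD,left)): drop {ball_in(b3,rmD), free(left)}, keep {ball_in(b4,rmD), robot_in(rmD)}, require {carry(b3,left), robot_in(rmD)}
    → {ball_in(b4,rmD), carry(b3,left), robot_in(rmD)}
  through step 1 (pick(b3,rmD,left)): drop {carry(b3,left)}, keep {ball_in(b4,rmD), robot_in(rmD)}, require {ball_in(b3,rmD), free(left), robot_in(rmD)}
    → {ball_in(b3,rmD), ball_in(b4,rmD), free(left), robot_in(rmD)}

== RESULT ==
["ball_in(b3,rmD)", "ball_in(b4,rmD)", "free(left)", "robot_in(rmD)"]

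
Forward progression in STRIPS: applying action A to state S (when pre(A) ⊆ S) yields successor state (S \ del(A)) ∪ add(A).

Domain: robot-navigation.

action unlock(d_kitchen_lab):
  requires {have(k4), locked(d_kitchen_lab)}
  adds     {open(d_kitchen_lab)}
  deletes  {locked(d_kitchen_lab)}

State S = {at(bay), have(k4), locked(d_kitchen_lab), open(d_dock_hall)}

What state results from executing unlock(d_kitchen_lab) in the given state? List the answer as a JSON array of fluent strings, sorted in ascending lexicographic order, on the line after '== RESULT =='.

Compute (S \ del) ∪ add:
  pre ⊆ S: {have(k4), locked(d_kitchen_lab)} ⊆ S  — applicable
  S \ del = {at(bay), have(k4), open(d_dock_hall)}
  ∪ add   = {at(bay), have(k4), open(d_dock_hall), open(d_kitchen_lab)}

== RESULT ==
["at(bay)", "have(k4)", "open(d_dock_hall)", "open(d_kitchen_lab)"]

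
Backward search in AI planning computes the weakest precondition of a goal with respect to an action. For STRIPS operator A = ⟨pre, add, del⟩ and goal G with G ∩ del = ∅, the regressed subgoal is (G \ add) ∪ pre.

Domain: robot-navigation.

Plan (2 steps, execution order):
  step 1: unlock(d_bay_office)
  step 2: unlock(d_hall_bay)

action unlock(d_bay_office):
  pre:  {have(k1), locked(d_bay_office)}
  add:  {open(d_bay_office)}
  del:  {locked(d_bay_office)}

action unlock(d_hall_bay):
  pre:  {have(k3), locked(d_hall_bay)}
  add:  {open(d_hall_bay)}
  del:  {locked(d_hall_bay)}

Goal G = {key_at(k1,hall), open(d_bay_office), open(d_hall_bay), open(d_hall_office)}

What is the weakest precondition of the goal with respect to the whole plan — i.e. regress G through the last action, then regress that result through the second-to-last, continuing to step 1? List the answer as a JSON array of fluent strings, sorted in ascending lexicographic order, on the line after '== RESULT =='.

Work backward from the goal:
  through step 2 (unlock(d_hall_bay)): drop {open(d_hall_bay)}, keep {key_at(k1,hall), open(d_bay_office), open(d_hall_office)}, require {have(k3), locked(d_hall_bay)}
    → {have(k3), key_at(k1,hall), locked(d_hall_bay), open(d_bay_office), open(d_hall_office)}
  through step 1 (unlock(d_bay_office)): drop {open(d_bay_office)}, keep {have(k3), key_at(k1,hall), locked(d_hall_bay), open(d_hall_office)}, require {have(k1), locked(d_bay_office)}
    → {have(k1), have(k3), key_at(k1,hall), locked(d_bay_office), locked(d_hall_bay), open(d_hall_office)}

== RESULT ==
["have(k1)", "have(k3)", "key_at(k1,hall)", "locked(d_bay_office)", "locked(d_hall_bay)", "open(d_hall_office)"]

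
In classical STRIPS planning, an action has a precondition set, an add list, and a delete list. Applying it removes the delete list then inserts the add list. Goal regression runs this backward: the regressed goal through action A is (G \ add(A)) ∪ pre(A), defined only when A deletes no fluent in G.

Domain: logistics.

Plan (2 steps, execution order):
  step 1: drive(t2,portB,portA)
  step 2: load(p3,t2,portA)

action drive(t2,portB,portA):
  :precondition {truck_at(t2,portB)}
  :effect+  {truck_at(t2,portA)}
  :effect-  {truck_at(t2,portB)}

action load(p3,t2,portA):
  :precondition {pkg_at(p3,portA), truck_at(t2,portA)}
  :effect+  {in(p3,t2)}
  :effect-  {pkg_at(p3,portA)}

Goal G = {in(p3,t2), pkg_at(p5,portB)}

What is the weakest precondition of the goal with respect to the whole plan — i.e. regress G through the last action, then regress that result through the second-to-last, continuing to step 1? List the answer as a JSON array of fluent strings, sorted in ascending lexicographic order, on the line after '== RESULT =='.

Work backward from the goal:
  through step 2 (load(p3,t2,portA)): drop {in(p3,t2)}, keep {pkg_at(p5,portB)}, require {pkg_at(p3,portA), truck_at(t2,portA)}
    → {pkg_at(p3,portA), pkg_at(p5,portB), truck_at(t2,portA)}
  through step 1 (drive(t2,portB,portA)): drop {truck_at(t2,portA)}, keep {pkg_at(p3,portA), pkg_at(p5,portB)}, require {truck_at(t2,portB)}
    → {pkg_at(p3,portA), pkg_at(p5,portB), truck_at(t2,portB)}

== RESULT ==
["pkg_at(p3,portA)", "pkg_at(p5,portB)", "truck_at(t2,portB)"]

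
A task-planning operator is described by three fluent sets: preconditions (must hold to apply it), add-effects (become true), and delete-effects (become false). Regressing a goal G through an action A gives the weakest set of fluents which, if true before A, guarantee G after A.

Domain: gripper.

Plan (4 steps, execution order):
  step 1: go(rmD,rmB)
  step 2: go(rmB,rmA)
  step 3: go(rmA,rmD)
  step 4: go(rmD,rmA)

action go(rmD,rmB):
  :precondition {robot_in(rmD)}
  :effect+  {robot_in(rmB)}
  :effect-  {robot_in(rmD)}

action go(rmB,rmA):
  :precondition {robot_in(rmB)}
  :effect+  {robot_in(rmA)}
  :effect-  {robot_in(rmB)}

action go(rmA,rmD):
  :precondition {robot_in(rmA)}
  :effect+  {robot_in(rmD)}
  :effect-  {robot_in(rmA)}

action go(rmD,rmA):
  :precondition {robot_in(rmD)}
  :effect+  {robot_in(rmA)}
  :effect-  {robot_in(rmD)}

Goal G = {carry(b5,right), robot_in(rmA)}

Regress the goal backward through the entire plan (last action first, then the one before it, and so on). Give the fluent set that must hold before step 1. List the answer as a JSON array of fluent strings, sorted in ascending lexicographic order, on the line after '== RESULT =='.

Work backward from the goal:
  through step 4 (go(rmD,rmA)): drop {robot_in(rmA)}, keep {carry(b5,right)}, require {robot_in(rmD)}
    → {carry(b5,right), robot_in(rmD)}
  through step 3 (go(rmA,rmD)): drop {robot_in(rmD)}, keep {carry(b5,right)}, require {robot_in(rmA)}
    → {carry(b5,right), robot_in(rmA)}
  through step 2 (go(rmB,rmA)): drop {robot_in(rmA)}, keep {carry(b5,right)}, require {robot_in(rmB)}
    → {carry(b5,right), robot_in(rmB)}
  through step 1 (go(rmD,rmB)): drop {robot_in(rmB)}, keep {carry(b5,right)}, require {robot_in(rmD)}
    → {carry(b5,right), robot_in(rmD)}

== RESULT ==
["carry(b5,right)", "robot_in(rmD)"]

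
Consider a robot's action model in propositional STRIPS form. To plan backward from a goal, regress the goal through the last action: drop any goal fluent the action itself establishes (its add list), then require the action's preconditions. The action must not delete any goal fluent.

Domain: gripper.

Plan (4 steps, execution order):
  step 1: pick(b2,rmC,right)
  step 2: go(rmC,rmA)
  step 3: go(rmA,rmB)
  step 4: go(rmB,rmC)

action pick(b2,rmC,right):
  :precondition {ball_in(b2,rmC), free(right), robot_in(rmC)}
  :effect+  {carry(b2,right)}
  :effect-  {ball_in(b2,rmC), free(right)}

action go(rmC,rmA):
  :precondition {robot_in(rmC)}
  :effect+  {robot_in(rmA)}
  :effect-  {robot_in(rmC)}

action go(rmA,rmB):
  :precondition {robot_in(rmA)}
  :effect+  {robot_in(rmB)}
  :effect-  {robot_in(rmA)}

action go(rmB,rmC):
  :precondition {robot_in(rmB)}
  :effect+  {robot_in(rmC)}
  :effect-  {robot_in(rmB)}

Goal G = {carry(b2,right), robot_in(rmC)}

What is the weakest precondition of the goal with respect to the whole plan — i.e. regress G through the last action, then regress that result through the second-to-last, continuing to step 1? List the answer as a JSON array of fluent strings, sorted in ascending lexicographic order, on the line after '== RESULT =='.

Regress step by step:
  through step 4 (go(rmB,rmC)): drop {robot_in(rmC)}, keep {carry(b2,right)}, require {robot_in(rmB)}
    → {carry(b2,right), robot_in(rmB)}
  through step 3 (go(rmA,rmB)): drop {robot_in(rmB)}, keep {carry(b2,right)}, require {robot_in(rmA)}
    → {carry(b2,right), robot_in(rmA)}
  through step 2 (go(rmC,rmA)): drop {robot_in(rmA)}, keep {carry(b2,right)}, require {robot_in(rmC)}
    → {carry(b2,right), robot_in(rmC)}
  through step 1 (pick(b2,rmC,right)): drop {carry(b2,right)}, keep {robot_in(rmC)}, require {ball_in(b2,rmC), free(right), robot_in(rmC)}
    → {ball_in(b2,rmC), free(right), robot_in(rmC)}

== RESULT ==
["ball_in(b2,rmC)", "free(right)", "robot_in(rmC)"]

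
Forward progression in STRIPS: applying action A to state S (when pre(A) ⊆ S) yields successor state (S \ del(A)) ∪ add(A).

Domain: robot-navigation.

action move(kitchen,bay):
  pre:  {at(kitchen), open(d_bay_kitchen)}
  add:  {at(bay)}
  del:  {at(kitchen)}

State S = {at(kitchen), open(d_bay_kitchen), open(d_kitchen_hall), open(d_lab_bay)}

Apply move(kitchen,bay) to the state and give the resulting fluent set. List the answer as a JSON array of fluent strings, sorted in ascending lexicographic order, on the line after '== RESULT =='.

Compute (S \ del) ∪ add:
  pre ⊆ S: {at(kitchen), open(d_bay_kitchen)} ⊆ S  — applicable
  S \ del = {open(d_bay_kitchen), open(d_kitchen_hall), open(d_lab_bay)}
  ∪ add   = {at(bay), open(d_bay_kitchen), open(d_kitchen_hall), open(d_lab_bay)}

== RESULT ==
["at(bay)", "open(d_bay_kitchen)", "open(d_kitchen_hall)", "open(d_lab_bay)"]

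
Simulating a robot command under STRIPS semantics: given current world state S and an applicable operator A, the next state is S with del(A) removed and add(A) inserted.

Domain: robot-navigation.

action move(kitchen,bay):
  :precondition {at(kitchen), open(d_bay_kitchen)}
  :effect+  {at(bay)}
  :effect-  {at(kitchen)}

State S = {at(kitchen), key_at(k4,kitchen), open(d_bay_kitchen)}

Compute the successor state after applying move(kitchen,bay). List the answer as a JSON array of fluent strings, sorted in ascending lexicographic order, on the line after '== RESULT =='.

Progress:
  pre ⊆ S: {at(kitchen), open(d_bay_kitchen)} ⊆ S  — applicable
  S \ del = {key_at(k4,kitchen), open(d_bay_kitchen)}
  ∪ add   = {at(bay), key_at(k4,kitchen), open(d_bay_kitchen)}

== RESULT ==
["at(bay)", "key_at(k4,kitchen)", "open(d_bay_kitchen)"]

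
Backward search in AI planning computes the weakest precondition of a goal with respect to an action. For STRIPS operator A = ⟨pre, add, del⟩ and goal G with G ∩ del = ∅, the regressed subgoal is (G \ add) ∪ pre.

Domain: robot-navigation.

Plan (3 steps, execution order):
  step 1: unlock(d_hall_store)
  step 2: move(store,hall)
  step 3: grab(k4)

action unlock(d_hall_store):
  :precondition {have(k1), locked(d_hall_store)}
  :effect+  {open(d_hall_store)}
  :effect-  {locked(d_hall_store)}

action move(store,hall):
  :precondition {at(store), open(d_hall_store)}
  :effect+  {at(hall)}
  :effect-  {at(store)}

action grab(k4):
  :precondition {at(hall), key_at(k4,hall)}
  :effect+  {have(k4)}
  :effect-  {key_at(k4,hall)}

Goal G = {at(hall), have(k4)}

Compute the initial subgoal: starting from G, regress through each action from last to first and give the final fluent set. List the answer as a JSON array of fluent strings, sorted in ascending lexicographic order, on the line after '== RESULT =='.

Work backward from the goal:
  through step 3 (grab(k4)): drop {have(k4)}, keep {at(hall)}, require {at(hall), key_at(k4,hall)}
    → {at(hall), key_at(k4,hall)}
  through step 2 (move(store,hall)): drop {at(hall)}, keep {key_at(k4,hall)}, require {at(store), open(d_hall_store)}
    → {at(store), key_at(k4,hall), open(d_hall_store)}
  through step 1 (unlock(d_hall_store)): drop {open(d_hall_store)}, keep {at(store), key_at(k4,hall)}, require {have(k1), locked(d_hall_store)}
    → {at(store), have(k1), key_at(k4,hall), locked(d_hall_store)}

== RESULT ==
["at(store)", "have(k1)", "key_at(k4,hall)", "locked(d_hall_store)"]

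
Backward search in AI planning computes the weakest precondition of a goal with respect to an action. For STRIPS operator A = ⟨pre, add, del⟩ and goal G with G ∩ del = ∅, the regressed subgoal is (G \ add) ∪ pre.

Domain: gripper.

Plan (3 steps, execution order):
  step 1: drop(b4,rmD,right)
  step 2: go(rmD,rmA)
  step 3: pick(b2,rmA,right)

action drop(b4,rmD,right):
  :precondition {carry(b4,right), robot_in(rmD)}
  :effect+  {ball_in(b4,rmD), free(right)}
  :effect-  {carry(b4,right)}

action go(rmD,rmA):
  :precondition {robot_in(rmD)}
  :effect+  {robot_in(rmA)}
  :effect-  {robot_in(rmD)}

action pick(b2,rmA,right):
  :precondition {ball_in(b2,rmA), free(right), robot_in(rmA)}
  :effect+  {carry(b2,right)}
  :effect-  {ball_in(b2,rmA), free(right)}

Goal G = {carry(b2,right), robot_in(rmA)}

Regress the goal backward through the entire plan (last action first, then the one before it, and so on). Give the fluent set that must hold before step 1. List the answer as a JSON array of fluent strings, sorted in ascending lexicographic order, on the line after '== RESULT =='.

Work backward from the goal:
  through step 3 (pick(b2,rmA,right)): drop {carry(b2,right)}, keep {robot_in(rmA)}, require {ball_in(b2,rmA), free(right), robot_in(rmA)}
    → {ball_in(b2,rmA), free(right), robot_in(rmA)}
  through step 2 (go(rmD,rmA)): drop {robot_in(rmA)}, keep {ball_in(b2,rmA), free(right)}, require {robot_in(rmD)}
    → {ball_in(b2,rmA), free(right), robot_in(rmD)}
  through step 1 (drop(b4,rmD,right)): drop {free(right)}, keep {ball_in(b2,rmA), robot_in(rmD)}, require {carry(b4,right), robot_in(rmD)}
    → {ball_in(b2,rmA), carry(b4,right), robot_in(rmD)}

== RESULT ==
["ball_in(b2,rmA)", "carry(b4,right)", "robot_in(rmD)"]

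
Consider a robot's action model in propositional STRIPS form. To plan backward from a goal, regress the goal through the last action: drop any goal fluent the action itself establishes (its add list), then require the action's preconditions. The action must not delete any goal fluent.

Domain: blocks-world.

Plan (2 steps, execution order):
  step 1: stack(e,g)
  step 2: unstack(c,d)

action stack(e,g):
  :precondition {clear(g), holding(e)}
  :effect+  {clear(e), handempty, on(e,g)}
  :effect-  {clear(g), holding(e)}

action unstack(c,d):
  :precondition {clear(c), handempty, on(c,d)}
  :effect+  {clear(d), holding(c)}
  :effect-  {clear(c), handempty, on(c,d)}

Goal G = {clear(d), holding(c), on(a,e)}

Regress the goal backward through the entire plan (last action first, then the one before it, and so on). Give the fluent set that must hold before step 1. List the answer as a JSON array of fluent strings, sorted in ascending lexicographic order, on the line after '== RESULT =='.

Work backward from the goal:
  through step 2 (unstack(c,d)): drop {clear(d), holding(c)}, keep {on(a,e)}, require {clear(c), handempty, on(c,d)}
    → {clear(c), handempty, on(a,e), on(c,d)}
  through step 1 (stack(e,g)): drop {handempty}, keep {clear(c), on(a,e), on(c,d)}, require {clear(g), holding(e)}
    → {clear(c), clear(g), holding(e), on(a,e), on(c,d)}

== RESULT ==
["clear(c)", "clear(g)", "holding(e)", "on(a,e)", "on(c,d)"]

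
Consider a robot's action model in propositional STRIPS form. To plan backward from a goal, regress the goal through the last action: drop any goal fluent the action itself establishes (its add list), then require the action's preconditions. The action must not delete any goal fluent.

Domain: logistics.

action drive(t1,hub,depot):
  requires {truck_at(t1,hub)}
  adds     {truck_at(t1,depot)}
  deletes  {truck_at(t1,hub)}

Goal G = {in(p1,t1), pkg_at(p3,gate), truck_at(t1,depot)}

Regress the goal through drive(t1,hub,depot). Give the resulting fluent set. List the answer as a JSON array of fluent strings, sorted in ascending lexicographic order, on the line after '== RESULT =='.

Compute (G \ add) ∪ pre:
  G ∩ del = {}  (empty — regression defined)
  G \ add = {in(p1,t1), pkg_at(p3,gate), truck_at(t1,depot)} \ {truck_at(t1,depot)} = {in(p1,t1), pkg_at(p3,gate)}
  ∪ pre   = {in(p1,t1), pkg_at(p3,gate)} ∪ {truck_at(t1,hub)}
          = {in(p1,t1), pkg_at(p3,gate), truck_at(t1,hub)}

== RESULT ==
["in(p1,t1)", "pkg_at(p3,gate)", "truck_at(t1,hub)"]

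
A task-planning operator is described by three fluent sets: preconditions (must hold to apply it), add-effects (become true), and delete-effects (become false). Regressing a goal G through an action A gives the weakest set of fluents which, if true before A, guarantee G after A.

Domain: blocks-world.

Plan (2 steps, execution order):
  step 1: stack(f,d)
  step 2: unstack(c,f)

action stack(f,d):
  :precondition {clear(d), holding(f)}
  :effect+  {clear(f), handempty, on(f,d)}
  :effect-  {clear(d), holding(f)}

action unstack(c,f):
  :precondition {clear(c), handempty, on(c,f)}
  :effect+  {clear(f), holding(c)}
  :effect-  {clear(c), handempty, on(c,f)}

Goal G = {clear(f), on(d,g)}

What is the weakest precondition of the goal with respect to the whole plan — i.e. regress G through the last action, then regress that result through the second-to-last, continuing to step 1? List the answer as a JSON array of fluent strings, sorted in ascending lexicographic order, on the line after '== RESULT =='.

Regress step by step:
  through step 2 (unstack(c,f)): drop {clear(f)}, keep {on(d,g)}, require {clear(c), handempty, on(c,f)}
    → {clear(c), handempty, on(c,f), on(d,g)}
  through step 1 (stack(f,d)): drop {handempty}, keep {clear(c), on(c,f), on(d,g)}, require {clear(d), holding(f)}
    → {clear(c), clear(d), holding(f), on(c,f), on(d,g)}

== RESULT ==
["clear(c)", "clear(d)", "holding(f)", "on(c,f)", "on(d,g)"]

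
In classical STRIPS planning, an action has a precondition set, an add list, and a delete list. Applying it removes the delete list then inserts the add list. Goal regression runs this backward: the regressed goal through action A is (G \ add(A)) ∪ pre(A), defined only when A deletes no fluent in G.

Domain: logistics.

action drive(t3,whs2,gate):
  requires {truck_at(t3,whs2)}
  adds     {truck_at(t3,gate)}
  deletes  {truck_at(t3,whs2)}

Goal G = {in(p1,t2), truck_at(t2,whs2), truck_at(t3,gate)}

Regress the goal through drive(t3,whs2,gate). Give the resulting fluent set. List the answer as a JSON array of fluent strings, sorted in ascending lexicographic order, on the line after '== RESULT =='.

Compute (G \ add) ∪ pre:
  G ∩ del = {}  (empty — regression defined)
  G \ add = {in(p1,t2), truck_at(t2,whs2), truck_at(t3,gate)} \ {truck_at(t3,gate)} = {in(p1,t2), truck_at(t2,whs2)}
  ∪ pre   = {in(p1,t2), truck_at(t2,whs2)} ∪ {truck_at(t3,whs2)}
          = {in(p1,t2), truck_at(t2,whs2), truck_at(t3,whs2)}

== RESULT ==
["in(p1,t2)", "truck_at(t2,whs2)", "truck_at(t3,whs2)"]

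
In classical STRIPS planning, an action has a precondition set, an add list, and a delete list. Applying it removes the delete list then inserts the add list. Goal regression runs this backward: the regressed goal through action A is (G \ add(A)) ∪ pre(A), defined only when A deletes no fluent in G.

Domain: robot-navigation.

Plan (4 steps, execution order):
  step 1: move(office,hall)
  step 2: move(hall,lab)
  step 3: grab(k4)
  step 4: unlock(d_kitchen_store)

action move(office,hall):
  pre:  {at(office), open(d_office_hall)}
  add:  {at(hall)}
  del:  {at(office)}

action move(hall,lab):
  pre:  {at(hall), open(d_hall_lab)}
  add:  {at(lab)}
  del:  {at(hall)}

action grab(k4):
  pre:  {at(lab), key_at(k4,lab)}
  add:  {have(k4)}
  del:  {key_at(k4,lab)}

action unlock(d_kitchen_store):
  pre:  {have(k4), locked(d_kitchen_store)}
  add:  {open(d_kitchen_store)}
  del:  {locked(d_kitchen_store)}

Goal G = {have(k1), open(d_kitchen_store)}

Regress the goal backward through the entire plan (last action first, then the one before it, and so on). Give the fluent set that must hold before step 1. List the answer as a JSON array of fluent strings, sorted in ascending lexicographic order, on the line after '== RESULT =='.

Work backward from the goal:
  through step 4 (unlock(d_kitchen_store)): drop {open(d_kitchen_store)}, keep {have(k1)}, require {have(k4), locked(d_kitchen_store)}
    → {have(k1), have(k4), locked(d_kitchen_store)}
  through step 3 (grab(k4)): drop {have(k4)}, keep {have(k1), locked(d_kitchen_store)}, require {at(lab), key_at(k4,lab)}
    → {at(lab), have(k1), key_at(k4,lab), locked(d_kitchen_store)}
  through step 2 (move(hall,lab)): drop {at(lab)}, keep {have(k1), key_at(k4,lab), locked(d_kitchen_store)}, require {at(hall), open(d_hall_lab)}
    → {at(hall), have(k1), key_at(k4,lab), locked(d_kitchen_store), open(d_hall_lab)}
  through step 1 (move(office,hall)): drop {at(hall)}, keep {have(k1), key_at(k4,lab), locked(d_kitchen_store), open(d_hall_lab)}, require {at(office), open(d_office_hall)}
    → {at(office), have(k1), key_at(k4,lab), locked(d_kitchen_store), open(d_hall_lab), open(d_office_hall)}

== RESULT ==
["at(office)", "have(k1)", "key_at(k4,lab)", "locked(d_kitchen_store)", "open(d_hall_lab)", "open(d_office_hall)"]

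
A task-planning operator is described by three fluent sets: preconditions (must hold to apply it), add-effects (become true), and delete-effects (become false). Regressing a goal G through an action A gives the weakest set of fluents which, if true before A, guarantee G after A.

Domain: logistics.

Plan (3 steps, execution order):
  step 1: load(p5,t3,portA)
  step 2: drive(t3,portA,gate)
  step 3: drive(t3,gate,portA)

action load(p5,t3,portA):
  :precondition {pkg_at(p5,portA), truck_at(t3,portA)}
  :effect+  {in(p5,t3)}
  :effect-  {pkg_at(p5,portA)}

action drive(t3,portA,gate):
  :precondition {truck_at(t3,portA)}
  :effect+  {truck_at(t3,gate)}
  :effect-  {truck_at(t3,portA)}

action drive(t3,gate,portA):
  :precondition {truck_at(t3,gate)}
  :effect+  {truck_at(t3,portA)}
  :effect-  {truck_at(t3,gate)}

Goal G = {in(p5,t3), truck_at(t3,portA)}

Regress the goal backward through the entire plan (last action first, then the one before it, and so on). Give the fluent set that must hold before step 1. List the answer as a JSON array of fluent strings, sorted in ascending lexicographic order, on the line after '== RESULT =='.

Regress step by step:
  through step 3 (drive(t3,gate,portA)): drop {truck_at(t3,portA)}, keep {in(p5,t3)}, require {truck_at(t3,gate)}
    → {in(p5,t3), truck_at(t3,gate)}
  through step 2 (drive(t3,portA,gate)): drop {truck_at(t3,gate)}, keep {in(p5,t3)}, require {truck_at(t3,portA)}
    → {in(p5,t3), truck_at(t3,portA)}
  through step 1 (load(p5,t3,portA)): drop {in(p5,t3)}, keep {truck_at(t3,portA)}, require {pkg_at(p5,portA), truck_at(t3,portA)}
    → {pkg_at(p5,portA), truck_at(t3,portA)}

== RESULT ==
["pkg_at(p5,portA)", "truck_at(t3,portA)"]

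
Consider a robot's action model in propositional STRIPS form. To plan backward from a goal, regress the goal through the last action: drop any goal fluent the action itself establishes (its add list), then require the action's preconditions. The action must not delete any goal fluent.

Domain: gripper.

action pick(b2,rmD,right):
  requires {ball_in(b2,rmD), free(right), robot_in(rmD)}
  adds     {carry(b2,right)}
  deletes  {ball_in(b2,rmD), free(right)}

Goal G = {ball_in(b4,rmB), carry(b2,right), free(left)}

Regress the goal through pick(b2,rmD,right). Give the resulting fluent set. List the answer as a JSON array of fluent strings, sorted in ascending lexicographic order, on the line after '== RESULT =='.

Compute (G \ add) ∪ pre:
  G ∩ del = {}  (empty — regression defined)
  G \ add = {ball_in(b4,rmB), carry(b2,right), free(left)} \ {carry(b2,right)} = {ball_in(b4,rmB), free(left)}
  ∪ pre   = {ball_in(b4,rmB), free(left)} ∪ {ball_in(b2,rmD), free(right), robot_in(rmD)}
          = {ball_in(b2,rmD), ball_in(b4,rmB), free(left), free(right), robot_in(rmD)}

== RESULT ==
["ball_in(b2,rmD)", "ball_in(b4,rmB)", "free(left)", "free(right)", "robot_in(rmD)"]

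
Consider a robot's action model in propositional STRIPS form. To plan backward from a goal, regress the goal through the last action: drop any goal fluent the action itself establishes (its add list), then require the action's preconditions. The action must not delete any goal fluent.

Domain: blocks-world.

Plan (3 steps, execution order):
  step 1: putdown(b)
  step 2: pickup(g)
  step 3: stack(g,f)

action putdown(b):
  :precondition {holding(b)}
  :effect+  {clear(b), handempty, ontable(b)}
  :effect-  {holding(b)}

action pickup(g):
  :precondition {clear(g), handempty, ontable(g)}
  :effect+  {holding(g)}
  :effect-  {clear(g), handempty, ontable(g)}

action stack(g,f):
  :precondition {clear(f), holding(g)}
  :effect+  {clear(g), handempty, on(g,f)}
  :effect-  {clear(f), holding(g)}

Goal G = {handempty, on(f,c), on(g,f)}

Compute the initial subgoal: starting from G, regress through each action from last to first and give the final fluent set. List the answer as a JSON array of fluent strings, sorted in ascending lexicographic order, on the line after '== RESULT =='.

Regress step by step:
  through step 3 (stack(g,f)): drop {handempty, on(g,f)}, keep {on(f,c)}, require {clear(f), holding(g)}
    → {clear(f), holding(g), on(f,c)}
  through step 2 (pickup(g)): drop {holding(g)}, keep {clear(f), on(f,c)}, require {clear(g), handempty, ontable(g)}
    → {clear(f), clear(g), handempty, on(f,c), ontable(g)}
  through step 1 (putdown(b)): drop {handempty}, keep {clear(f), clear(g), on(f,c), ontable(g)}, require {holding(b)}
    → {clear(f), clear(g), holding(b), on(f,c), ontable(g)}

== RESULT ==
["clear(f)", "clear(g)", "holding(b)", "on(f,c)", "ontable(g)"]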